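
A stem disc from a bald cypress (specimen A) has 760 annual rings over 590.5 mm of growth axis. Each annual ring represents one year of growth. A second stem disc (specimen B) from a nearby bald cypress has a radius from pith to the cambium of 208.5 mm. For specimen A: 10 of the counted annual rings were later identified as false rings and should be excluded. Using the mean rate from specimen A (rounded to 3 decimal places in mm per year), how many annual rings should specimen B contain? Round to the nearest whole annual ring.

265 annual rings

Specimen A: adjusted count: 760 − 10 = 750 annual rings.
A: Extension rate ≈ 590.5 / 750 = 0.787 mm/yr.
B spans 208.5 / 0.787 = 264.93 years ≈ 265 annual rings.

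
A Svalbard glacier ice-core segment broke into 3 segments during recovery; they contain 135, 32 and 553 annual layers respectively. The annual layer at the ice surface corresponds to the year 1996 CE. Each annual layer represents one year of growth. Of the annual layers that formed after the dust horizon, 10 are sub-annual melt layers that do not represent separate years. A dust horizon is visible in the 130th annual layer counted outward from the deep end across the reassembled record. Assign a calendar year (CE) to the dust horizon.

Total annual layers = 135 + 32 + 553 = 720.
Between annual layer 130 and the ice surface there are 720 − 130 = 590 annual layers.
590 − 10 false = 580 true annual layers after the dust horizon.
Counting back 580 years from 1996 CE places the dust horizon in 1996 − 580 = 1416 CE.

1416 CE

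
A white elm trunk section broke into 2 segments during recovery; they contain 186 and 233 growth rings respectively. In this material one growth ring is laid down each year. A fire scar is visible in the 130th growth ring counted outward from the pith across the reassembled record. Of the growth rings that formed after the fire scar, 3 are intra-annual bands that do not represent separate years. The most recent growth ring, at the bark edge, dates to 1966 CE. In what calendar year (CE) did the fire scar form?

Total growth rings = 186 + 233 = 419.
The fire scar sits at growth ring 130 from the pith, so 419 − 130 = 289 growth rings formed after it.
Removing the 3 false growth rings leaves 289 − 3 = 286 true growth rings beyond the fire scar.
Counting back 286 years from 1966 CE places the fire scar in 1966 − 286 = 1680 CE.

1680 CE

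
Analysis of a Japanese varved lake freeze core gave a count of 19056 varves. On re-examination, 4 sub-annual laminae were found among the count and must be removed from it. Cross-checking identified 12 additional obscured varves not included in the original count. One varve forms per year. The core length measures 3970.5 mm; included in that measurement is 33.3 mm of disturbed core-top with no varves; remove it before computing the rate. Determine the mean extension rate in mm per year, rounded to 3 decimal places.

0.207 mm per year

Correcting the raw count gives 19056 − 4 + 12 = 19064 true varves.
The growth record spans 3970.5 − 33.3 = 3937.2 mm.
Extension rate ≈ 3937.2 / 19064 = 0.207 mm per year.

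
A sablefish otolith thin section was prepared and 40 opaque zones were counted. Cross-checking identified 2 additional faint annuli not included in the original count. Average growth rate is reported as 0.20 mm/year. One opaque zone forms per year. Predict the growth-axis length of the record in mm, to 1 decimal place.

Correcting the raw count gives 40 + 2 = 42 true opaque zones.
Predicted length = 0.20 mm/year × 42 years = 8.4 mm.

8.4 mm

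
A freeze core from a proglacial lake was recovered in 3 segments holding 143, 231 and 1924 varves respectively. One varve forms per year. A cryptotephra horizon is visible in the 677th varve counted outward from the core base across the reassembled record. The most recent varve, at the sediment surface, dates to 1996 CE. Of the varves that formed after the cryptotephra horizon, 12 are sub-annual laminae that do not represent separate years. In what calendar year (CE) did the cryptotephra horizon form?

Total varves = 143 + 231 + 1924 = 2298.
2298 − 677 = 1621 varves lie beyond the cryptotephra horizon toward the sediment surface.
1621 − 12 false = 1609 true varves after the cryptotephra horizon.
Counting back 1609 years from 1996 CE places the cryptotephra horizon in 1996 − 1609 = 387 CE.

387 CE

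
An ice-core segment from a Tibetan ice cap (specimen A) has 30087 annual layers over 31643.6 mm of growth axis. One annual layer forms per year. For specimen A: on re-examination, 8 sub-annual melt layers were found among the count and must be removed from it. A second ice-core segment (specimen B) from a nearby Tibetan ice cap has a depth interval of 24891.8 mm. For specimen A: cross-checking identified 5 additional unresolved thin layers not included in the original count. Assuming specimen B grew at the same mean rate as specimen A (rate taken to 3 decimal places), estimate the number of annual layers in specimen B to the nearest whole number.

23661 annual layers

Specimen A: correcting the raw count gives 30087 − 8 + 5 = 30084 true annual layers.
A: 31643.6 mm over 30084 years gives 31643.6 / 30084 ≈ 1.052 mm/year.
For B, 24891.8 / 1.052 = 23661.41 years ≈ 23661 annual layers.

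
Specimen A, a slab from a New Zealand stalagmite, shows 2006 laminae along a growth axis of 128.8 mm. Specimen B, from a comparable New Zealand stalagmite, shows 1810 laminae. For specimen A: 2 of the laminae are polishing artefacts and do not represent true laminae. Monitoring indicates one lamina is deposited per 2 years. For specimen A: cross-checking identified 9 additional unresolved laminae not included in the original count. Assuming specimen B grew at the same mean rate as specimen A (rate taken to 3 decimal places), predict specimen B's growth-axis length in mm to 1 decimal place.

Specimen A: true lamina count = 2006 − 2 + 9 = 2013.
Specimen A: at 2 years per lamina, 2013 × 2 = 4026 years.
A: 128.8 mm over 4026 years gives 128.8 / 4026 ≈ 0.032 mm/year.
Specimen B: multiplying by 2 years per lamina: 1810 × 2 = 3620 years. Length of B = 0.032 × 3620 = 115.8 mm.

115.8 mm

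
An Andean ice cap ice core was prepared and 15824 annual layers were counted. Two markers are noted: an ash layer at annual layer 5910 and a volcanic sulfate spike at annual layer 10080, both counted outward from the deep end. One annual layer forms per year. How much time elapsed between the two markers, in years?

4170 years

10080 − 5910 = 4170 annual layers lie between the two events.
One annual layer per year makes the interval 4170 years.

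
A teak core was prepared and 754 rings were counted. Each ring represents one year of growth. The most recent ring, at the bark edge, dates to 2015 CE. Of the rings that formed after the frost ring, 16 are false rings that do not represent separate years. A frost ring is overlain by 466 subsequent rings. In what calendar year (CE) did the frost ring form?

1565 CE

There are 466 rings younger than the frost ring.
466 − 16 false = 450 true rings after the frost ring.
The ring at the bark edge is 2015 CE, so the frost ring dates to 2015 − 450 = 1565 CE.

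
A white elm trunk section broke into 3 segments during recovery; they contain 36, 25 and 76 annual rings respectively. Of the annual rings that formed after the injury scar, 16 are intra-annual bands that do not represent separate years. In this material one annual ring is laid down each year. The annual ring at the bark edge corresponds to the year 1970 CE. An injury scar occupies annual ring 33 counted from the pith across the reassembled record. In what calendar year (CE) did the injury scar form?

1882 CE

Total annual rings = 36 + 25 + 76 = 137.
137 − 33 = 104 annual rings lie beyond the injury scar toward the bark edge.
104 − 16 false = 88 true annual rings after the injury scar.
1970 − 88 = 1882 CE.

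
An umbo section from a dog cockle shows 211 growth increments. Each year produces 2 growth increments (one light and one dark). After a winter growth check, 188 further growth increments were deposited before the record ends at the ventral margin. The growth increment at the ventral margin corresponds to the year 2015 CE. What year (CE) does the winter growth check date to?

188 growth increments post-date the winter growth check.
188 growth increments at 2 per year is 188 / 2 = 94 years.
2015 − 94 = 1921 CE.

1921 CE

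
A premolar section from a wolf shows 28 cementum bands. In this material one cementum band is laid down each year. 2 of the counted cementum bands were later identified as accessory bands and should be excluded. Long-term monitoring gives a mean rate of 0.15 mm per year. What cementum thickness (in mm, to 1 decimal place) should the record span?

3.9 mm

Correcting the raw count gives 28 − 2 = 26 true cementum bands.
26 years at 0.15 mm/year gives 0.15 × 26 = 3.9 mm.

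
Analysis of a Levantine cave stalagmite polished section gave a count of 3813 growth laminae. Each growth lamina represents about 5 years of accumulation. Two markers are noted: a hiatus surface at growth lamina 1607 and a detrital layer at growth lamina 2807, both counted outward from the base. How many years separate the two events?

6000 years

The two markers are separated by 2807 − 1607 = 1200 growth laminae.
1200 growth laminae at 5 years each span 1200 × 5 = 6000 years.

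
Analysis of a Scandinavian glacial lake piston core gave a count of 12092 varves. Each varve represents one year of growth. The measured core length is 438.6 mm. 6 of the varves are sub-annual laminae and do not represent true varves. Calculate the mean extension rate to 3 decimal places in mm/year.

Adjusted count: 12092 − 6 = 12086 varves.
Extension rate ≈ 438.6 / 12086 = 0.036 mm/year.

0.036 mm/year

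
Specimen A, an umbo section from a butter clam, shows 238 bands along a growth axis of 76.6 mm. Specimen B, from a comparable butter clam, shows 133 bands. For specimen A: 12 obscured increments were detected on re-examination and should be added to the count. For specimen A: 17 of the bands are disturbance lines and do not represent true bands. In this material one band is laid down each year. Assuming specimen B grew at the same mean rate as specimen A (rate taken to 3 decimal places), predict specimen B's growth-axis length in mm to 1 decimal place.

43.8 mm

Specimen A: adjusted count: 238 − 17 + 12 = 233 bands.
A: Extension rate ≈ 76.6 / 233 = 0.329 mm/year.
For B, 0.329 mm/year × 133 years = 43.8 mm.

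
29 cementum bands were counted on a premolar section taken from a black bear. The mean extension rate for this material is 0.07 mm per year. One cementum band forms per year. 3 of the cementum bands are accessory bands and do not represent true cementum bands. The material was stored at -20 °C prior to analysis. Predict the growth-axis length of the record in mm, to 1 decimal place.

1.8 mm

Adjusted count: 29 − 3 = 26 cementum bands.
26 years at 0.07 mm/year gives 0.07 × 26 = 1.8 mm.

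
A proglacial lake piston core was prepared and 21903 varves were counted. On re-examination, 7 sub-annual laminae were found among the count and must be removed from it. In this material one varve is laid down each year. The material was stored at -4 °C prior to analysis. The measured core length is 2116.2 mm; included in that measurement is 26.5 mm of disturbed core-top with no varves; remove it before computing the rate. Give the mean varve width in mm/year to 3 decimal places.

After corrections the count is 21903 − 7 = 21896 varves.
Removing the 26.5 mm offcut leaves 2116.2 − 26.5 = 2089.7 mm.
Mean rate = 2089.7 mm / 21896 years ≈ 0.095 mm/year.

0.095 mm/year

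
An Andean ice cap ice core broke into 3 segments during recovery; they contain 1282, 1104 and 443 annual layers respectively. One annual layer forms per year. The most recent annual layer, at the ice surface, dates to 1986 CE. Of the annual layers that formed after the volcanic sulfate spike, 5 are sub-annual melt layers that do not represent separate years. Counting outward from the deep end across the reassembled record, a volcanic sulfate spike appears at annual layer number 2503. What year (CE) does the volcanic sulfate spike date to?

Total annual layers = 1282 + 1104 + 443 = 2829.
2829 − 2503 = 326 annual layers lie beyond the volcanic sulfate spike toward the ice surface.
Excluding 5 false annual layers: 326 − 5 = 321.
The annual layer at the ice surface is 1986 CE, so the volcanic sulfate spike dates to 1986 − 321 = 1665 CE.

1665 CE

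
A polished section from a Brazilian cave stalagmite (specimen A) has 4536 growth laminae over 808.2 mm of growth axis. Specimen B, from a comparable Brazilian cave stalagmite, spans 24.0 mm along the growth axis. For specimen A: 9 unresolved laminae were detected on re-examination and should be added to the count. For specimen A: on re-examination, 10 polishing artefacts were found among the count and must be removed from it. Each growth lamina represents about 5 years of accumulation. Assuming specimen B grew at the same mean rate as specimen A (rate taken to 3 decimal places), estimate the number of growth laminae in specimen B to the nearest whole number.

Specimen A: correcting the raw count gives 4536 − 10 + 9 = 4535 true growth laminae.
Specimen A: 4535 growth laminae at 5 years each span 4535 × 5 = 22675 years.
A: 808.2 mm over 22675 years gives 808.2 / 22675 ≈ 0.036 mm per year.
For B, 24.0 / 0.036 = 666.67 years; at 5 years per growth lamina that is 666.67 / 5 ≈ 133 growth laminae.

133 growth laminae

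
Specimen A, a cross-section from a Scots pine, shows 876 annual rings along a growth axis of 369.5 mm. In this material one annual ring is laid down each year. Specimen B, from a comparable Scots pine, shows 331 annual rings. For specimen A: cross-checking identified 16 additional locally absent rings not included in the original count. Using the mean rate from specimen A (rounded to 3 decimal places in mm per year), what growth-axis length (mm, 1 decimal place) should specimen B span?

137.0 mm

Specimen A: correcting the raw count gives 876 + 16 = 892 true annual rings.
A: 369.5 mm over 892 years gives 369.5 / 892 ≈ 0.414 mm/yr.
For B, 0.414 mm/year × 331 years = 137.0 mm.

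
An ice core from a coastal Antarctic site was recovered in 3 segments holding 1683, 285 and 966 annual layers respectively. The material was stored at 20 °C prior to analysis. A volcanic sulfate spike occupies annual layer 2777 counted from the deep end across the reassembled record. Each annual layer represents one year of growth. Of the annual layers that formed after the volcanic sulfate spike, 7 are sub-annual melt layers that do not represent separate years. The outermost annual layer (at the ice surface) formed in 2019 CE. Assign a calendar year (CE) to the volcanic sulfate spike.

1869 CE

Total annual layers = 1683 + 285 + 966 = 2934.
Between annual layer 2777 and the ice surface there are 2934 − 2777 = 157 annual layers.
157 − 7 false = 150 true annual layers after the volcanic sulfate spike.
The annual layer at the ice surface is 2019 CE, so the volcanic sulfate spike dates to 2019 − 150 = 1869 CE.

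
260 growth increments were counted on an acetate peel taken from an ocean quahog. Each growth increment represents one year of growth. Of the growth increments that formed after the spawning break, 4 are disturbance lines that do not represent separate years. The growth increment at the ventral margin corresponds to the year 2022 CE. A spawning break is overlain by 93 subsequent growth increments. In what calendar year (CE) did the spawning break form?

There are 93 growth increments younger than the spawning break.
93 − 4 false = 89 true growth increments after the spawning break.
2022 − 89 = 1933 CE.

1933 CE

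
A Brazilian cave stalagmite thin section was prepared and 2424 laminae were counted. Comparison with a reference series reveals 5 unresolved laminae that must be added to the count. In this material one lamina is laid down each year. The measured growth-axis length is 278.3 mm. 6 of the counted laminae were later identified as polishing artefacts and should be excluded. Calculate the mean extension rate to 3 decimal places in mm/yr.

0.115 mm/yr

Correcting the raw count gives 2424 − 6 + 5 = 2423 true laminae.
Mean rate = 278.3 mm / 2423 years ≈ 0.115 mm/yr.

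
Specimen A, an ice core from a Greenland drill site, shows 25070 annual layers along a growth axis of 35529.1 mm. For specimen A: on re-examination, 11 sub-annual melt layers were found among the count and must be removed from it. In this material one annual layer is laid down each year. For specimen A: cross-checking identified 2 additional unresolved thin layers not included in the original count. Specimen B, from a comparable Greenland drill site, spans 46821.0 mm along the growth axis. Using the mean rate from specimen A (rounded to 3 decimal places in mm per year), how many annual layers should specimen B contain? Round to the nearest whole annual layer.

Specimen A: adjusted count: 25070 − 11 + 2 = 25061 annual layers.
A: 35529.1 mm over 25061 years gives 35529.1 / 25061 ≈ 1.418 mm/year.
B spans 46821.0 / 1.418 = 33019.04 years ≈ 33019 annual layers.

33019 annual layers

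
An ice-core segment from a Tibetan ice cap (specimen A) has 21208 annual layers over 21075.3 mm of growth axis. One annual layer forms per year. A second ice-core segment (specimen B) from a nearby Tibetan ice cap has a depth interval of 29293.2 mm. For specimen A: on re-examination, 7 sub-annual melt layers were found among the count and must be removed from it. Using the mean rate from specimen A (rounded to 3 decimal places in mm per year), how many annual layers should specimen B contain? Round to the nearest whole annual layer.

Specimen A: true annual layer count = 21208 − 7 = 21201.
A: Mean rate = 21075.3 mm / 21201 years ≈ 0.994 mm per year.
For B, 29293.2 / 0.994 = 29470.02 years ≈ 29470 annual layers.

29470 annual layers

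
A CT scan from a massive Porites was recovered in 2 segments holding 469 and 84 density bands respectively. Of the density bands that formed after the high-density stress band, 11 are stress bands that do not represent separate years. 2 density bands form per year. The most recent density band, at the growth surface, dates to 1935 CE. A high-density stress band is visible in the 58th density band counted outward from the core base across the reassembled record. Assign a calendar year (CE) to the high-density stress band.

Total density bands = 469 + 84 = 553.
553 − 58 = 495 density bands lie beyond the high-density stress band toward the growth surface.
495 − 11 false = 484 true density bands after the high-density stress band.
Dividing by 2 density bands per year: 484 / 2 = 242 years.
The density band at the growth surface is 1935 CE, so the high-density stress band dates to 1935 − 242 = 1693 CE.

1693 CE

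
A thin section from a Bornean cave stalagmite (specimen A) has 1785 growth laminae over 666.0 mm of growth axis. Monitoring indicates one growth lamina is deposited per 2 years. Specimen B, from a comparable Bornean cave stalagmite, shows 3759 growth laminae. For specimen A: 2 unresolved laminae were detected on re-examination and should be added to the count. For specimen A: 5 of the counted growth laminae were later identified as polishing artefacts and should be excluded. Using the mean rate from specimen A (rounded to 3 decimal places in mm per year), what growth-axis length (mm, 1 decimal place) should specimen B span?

Specimen A: adjusted count: 1785 − 5 + 2 = 1782 growth laminae.
Specimen A: multiplying by 2 years per growth lamina: 1782 × 2 = 3564 years.
A: Extension rate ≈ 666.0 / 3564 = 0.187 mm/yr.
Specimen B: multiplying by 2 years per growth lamina: 3759 × 2 = 7518 years. For B, 0.187 mm/year × 7518 years = 1405.9 mm.

1405.9 mm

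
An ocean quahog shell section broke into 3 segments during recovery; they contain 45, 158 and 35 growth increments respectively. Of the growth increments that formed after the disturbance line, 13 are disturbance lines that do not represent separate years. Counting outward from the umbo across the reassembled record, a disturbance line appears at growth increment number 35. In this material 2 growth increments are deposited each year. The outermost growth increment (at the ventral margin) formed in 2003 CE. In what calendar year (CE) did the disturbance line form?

1908 CE

Total growth increments = 45 + 158 + 35 = 238.
The disturbance line sits at growth increment 35 from the umbo, so 238 − 35 = 203 growth increments formed after it.
203 − 13 false = 190 true growth increments after the disturbance line.
Dividing by 2 growth increments per year: 190 / 2 = 95 years.
Counting back 95 years from 2003 CE places the disturbance line in 2003 − 95 = 1908 CE.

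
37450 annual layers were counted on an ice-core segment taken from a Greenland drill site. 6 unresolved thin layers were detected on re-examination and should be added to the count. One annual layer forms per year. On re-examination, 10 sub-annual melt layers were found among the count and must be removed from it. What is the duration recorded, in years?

True annual layer count = 37450 − 10 + 6 = 37446.
At one annual layer per year, that is 37446 years.

37446 years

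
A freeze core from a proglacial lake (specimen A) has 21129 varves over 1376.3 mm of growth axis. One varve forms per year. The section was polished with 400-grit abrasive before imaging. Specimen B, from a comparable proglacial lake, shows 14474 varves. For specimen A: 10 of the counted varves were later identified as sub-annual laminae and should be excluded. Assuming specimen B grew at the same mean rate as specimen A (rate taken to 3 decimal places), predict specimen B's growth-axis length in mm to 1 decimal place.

Specimen A: after corrections the count is 21129 − 10 = 21119 varves.
A: 1376.3 mm over 21119 years gives 1376.3 / 21119 ≈ 0.065 mm/yr.
Length of B = 0.065 × 14474 = 940.8 mm.

940.8 mm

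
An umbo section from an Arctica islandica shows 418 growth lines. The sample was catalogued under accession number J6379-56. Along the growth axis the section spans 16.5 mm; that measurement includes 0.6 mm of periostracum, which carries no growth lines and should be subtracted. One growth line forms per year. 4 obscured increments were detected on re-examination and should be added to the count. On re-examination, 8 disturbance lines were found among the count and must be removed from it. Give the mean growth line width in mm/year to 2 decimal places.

After corrections the count is 418 − 8 + 4 = 414 growth lines.
Removing the 0.6 mm offcut leaves 16.5 − 0.6 = 15.9 mm.
15.9 mm over 414 years gives 15.9 / 414 ≈ 0.04 mm/year.

0.04 mm/year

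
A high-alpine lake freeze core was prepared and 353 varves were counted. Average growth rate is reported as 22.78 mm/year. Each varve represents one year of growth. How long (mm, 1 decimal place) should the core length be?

The record spans 353 years at 22.78 mm per year.
353 years at 22.78 mm/year gives 22.78 × 353 = 8041.3 mm.

8041.3 mm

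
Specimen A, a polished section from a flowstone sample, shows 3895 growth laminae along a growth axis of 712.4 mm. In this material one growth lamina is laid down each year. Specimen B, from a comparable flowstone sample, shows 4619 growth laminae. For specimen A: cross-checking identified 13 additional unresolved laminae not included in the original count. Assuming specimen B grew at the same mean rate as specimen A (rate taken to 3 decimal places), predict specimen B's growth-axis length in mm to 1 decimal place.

Specimen A: true growth lamina count = 3895 + 13 = 3908.
A: Mean rate = 712.4 mm / 3908 years ≈ 0.182 mm/yr.
B's length ≈ 0.182 × 4619 = 840.7 mm.

840.7 mm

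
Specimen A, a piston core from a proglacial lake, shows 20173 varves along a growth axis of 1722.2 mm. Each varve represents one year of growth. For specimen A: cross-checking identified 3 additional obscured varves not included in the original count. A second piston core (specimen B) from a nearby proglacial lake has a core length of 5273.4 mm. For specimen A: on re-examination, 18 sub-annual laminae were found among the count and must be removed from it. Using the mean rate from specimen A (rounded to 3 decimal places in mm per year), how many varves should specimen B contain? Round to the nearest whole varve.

62040 varves

Specimen A: after corrections the count is 20173 − 18 + 3 = 20158 varves.
A: Mean rate = 1722.2 mm / 20158 years ≈ 0.085 mm per year.
For B, 5273.4 / 0.085 = 62040.00 years ≈ 62040 varves.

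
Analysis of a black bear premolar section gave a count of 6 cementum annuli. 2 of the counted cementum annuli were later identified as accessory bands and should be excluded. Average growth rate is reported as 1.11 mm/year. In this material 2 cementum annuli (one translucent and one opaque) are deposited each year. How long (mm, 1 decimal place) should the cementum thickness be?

2.2 mm

After corrections the count is 6 − 2 = 4 cementum annuli.
With 2 cementum annuli per year, 4 / 2 = 2 years.
Length ≈ 1.11 × 2 = 2.2 mm.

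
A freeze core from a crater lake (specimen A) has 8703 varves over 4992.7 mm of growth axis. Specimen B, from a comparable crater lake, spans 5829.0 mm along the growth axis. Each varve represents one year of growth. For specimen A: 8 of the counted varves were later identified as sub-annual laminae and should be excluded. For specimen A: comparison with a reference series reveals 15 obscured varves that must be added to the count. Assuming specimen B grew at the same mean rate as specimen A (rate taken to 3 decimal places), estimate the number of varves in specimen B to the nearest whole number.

10173 varves

Specimen A: correcting the raw count gives 8703 − 8 + 15 = 8710 true varves.
A: Mean rate = 4992.7 mm / 8710 years ≈ 0.573 mm/year.
For B, 5829.0 / 0.573 = 10172.77 years ≈ 10173 varves.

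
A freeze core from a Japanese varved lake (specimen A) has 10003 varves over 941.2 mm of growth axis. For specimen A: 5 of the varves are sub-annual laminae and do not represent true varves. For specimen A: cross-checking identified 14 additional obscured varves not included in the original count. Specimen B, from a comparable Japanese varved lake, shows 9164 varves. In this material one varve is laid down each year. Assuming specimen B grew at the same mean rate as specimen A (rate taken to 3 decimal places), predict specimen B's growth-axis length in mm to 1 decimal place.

861.4 mm

Specimen A: adjusted count: 10003 − 5 + 14 = 10012 varves.
A: 941.2 mm over 10012 years gives 941.2 / 10012 ≈ 0.094 mm/year.
B's length ≈ 0.094 × 9164 = 861.4 mm.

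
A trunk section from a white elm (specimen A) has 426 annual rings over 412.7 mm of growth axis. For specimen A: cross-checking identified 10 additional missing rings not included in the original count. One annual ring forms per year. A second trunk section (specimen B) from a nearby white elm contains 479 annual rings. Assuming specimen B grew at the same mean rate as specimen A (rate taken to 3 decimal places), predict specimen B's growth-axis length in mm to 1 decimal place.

453.6 mm

Specimen A: true annual ring count = 426 + 10 = 436.
A: 412.7 mm over 436 years gives 412.7 / 436 ≈ 0.947 mm/yr.
For B, 0.947 mm/year × 479 years = 453.6 mm.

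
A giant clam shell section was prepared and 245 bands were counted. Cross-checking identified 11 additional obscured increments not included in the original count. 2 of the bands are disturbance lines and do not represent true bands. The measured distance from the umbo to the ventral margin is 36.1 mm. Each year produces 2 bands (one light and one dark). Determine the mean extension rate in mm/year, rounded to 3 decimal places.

0.284 mm/year

After corrections the count is 245 − 2 + 11 = 254 bands.
With 2 bands per year, 254 / 2 = 127 years.
36.1 mm over 127 years gives 36.1 / 127 ≈ 0.284 mm/year.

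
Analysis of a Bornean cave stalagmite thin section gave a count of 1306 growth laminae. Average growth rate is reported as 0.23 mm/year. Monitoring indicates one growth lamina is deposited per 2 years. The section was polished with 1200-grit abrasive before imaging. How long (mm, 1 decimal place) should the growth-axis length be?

1306 growth laminae at 2 years each span 1306 × 2 = 2612 years.
2612 years at 0.23 mm/year gives 0.23 × 2612 = 600.8 mm.

600.8 mm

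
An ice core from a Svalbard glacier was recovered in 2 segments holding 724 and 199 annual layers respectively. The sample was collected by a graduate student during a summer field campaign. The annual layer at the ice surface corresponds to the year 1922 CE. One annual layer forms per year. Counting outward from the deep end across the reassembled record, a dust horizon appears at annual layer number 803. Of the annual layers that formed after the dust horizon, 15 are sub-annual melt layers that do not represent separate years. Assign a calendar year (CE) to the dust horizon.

Total annual layers = 724 + 199 = 923.
923 − 803 = 120 annual layers lie beyond the dust horizon toward the ice surface.
120 − 15 false = 105 true annual layers after the dust horizon.
Counting back 105 years from 1922 CE places the dust horizon in 1922 − 105 = 1817 CE.

1817 CE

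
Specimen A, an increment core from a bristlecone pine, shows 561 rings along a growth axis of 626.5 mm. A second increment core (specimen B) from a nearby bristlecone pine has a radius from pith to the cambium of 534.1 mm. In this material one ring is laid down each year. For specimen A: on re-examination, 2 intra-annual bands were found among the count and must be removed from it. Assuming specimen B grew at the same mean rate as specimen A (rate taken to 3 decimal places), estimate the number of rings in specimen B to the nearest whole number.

Specimen A: after corrections the count is 561 − 2 = 559 rings.
A: Extension rate ≈ 626.5 / 559 = 1.121 mm/year.
Specimen B: 534.1 mm / 1.121 mm per year = 476.45 years ≈ 476 rings.

476 rings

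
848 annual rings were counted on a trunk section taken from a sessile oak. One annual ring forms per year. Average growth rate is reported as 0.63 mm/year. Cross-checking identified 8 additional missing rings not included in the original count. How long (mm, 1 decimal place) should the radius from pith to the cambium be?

True annual ring count = 848 + 8 = 856.
Length ≈ 0.63 × 856 = 539.3 mm.

539.3 mm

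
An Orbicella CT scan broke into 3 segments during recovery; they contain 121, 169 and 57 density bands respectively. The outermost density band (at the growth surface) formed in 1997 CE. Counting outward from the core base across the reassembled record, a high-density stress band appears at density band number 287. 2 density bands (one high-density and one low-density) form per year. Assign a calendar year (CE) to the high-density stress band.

Total density bands = 121 + 169 + 57 = 347.
The high-density stress band sits at density band 287 from the core base, so 347 − 287 = 60 density bands formed after it.
Dividing by 2 density bands per year: 60 / 2 = 30 years.
Counting back 30 years from 1997 CE places the high-density stress band in 1997 − 30 = 1967 CE.

1967 CE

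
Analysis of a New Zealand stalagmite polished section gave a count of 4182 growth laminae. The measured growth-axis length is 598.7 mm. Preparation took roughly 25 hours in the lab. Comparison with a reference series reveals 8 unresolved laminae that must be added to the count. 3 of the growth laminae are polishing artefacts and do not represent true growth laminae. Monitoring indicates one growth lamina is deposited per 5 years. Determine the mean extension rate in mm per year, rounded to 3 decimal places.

0.029 mm per year

True growth lamina count = 4182 − 3 + 8 = 4187.
At 5 years per growth lamina, 4187 × 5 = 20935 years.
Extension rate ≈ 598.7 / 20935 = 0.029 mm per year.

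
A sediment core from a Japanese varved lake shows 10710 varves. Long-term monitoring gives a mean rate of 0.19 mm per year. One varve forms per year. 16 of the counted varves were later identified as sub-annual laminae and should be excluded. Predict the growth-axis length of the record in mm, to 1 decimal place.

2031.9 mm

Adjusted count: 10710 − 16 = 10694 varves.
Predicted length = 0.19 mm/year × 10694 years = 2031.9 mm.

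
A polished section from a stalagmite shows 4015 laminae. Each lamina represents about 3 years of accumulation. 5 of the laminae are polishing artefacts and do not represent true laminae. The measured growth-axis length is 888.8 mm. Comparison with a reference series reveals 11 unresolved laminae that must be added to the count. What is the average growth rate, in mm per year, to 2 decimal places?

Correcting the raw count gives 4015 − 5 + 11 = 4021 true laminae.
At 3 years per lamina, 4021 × 3 = 12063 years.
Mean rate = 888.8 mm / 12063 years ≈ 0.07 mm per year.

0.07 mm per year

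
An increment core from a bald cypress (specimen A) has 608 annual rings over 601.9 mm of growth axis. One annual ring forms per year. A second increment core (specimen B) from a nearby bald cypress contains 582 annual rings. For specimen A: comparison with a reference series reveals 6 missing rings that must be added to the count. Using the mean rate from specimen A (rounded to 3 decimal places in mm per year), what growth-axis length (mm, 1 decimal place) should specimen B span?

Specimen A: after corrections the count is 608 + 6 = 614 annual rings.
A: Mean rate = 601.9 mm / 614 years ≈ 0.980 mm/year.
For B, 0.980 mm/year × 582 years = 570.4 mm.

570.4 mm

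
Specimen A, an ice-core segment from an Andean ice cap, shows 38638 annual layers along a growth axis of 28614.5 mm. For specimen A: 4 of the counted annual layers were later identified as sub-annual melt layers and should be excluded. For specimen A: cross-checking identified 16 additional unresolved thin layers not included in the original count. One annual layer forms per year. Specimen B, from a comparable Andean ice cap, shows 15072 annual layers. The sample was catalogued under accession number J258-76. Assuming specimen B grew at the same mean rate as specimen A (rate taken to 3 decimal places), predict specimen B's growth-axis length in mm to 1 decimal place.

Specimen A: true annual layer count = 38638 − 4 + 16 = 38650.
A: Extension rate ≈ 28614.5 / 38650 = 0.740 mm/yr.
Length of B = 0.740 × 15072 = 11153.3 mm.

11153.3 mm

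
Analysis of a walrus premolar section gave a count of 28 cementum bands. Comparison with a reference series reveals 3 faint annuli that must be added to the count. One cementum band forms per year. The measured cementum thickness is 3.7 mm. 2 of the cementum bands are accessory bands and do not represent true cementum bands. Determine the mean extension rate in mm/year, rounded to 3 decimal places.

0.128 mm/year

After corrections the count is 28 − 2 + 3 = 29 cementum bands.
Extension rate ≈ 3.7 / 29 = 0.128 mm/year.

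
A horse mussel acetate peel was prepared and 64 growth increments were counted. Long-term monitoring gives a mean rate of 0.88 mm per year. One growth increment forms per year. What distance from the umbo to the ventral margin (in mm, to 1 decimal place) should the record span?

64 years of growth are recorded.
Length ≈ 0.88 × 64 = 56.3 mm.

56.3 mm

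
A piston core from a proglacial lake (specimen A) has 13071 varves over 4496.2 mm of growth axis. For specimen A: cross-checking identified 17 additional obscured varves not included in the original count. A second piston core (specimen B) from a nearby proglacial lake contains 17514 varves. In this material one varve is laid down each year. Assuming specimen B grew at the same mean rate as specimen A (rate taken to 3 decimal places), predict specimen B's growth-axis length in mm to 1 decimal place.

Specimen A: after corrections the count is 13071 + 17 = 13088 varves.
A: Extension rate ≈ 4496.2 / 13088 = 0.344 mm per year.
Length of B = 0.344 × 17514 = 6024.8 mm.

6024.8 mm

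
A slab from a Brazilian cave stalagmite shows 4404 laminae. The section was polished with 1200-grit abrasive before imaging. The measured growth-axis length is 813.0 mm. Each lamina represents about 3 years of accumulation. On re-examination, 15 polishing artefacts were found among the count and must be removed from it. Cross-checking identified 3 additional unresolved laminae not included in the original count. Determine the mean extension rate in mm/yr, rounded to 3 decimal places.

0.062 mm/yr

Correcting the raw count gives 4404 − 15 + 3 = 4392 true laminae.
Multiplying by 3 years per lamina: 4392 × 3 = 13176 years.
Mean rate = 813.0 mm / 13176 years ≈ 0.062 mm/yr.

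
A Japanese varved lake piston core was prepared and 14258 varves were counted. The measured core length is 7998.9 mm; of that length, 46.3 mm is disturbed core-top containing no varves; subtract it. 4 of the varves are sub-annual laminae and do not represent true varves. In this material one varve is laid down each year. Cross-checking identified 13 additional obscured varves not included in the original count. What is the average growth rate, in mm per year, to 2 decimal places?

0.56 mm per year

Adjusted count: 14258 − 4 + 13 = 14267 varves.
Removing the 46.3 mm offcut leaves 7998.9 − 46.3 = 7952.6 mm.
Mean rate = 7952.6 mm / 14267 years ≈ 0.56 mm per year.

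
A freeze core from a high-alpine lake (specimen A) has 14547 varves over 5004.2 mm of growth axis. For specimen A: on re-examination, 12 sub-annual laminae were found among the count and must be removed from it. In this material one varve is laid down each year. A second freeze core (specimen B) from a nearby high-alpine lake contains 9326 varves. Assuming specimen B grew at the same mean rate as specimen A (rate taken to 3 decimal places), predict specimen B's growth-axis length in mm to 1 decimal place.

Specimen A: correcting the raw count gives 14547 − 12 = 14535 true varves.
A: Mean rate = 5004.2 mm / 14535 years ≈ 0.344 mm/yr.
For B, 0.344 mm/year × 9326 years = 3208.1 mm.

3208.1 mm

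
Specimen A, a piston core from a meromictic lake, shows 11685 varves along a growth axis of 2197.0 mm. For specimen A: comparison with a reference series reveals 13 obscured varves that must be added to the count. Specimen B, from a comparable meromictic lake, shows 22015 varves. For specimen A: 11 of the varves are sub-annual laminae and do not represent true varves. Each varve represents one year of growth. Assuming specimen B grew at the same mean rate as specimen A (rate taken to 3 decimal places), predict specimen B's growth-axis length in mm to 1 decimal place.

4138.8 mm

Specimen A: adjusted count: 11685 − 11 + 13 = 11687 varves.
A: Mean rate = 2197.0 mm / 11687 years ≈ 0.188 mm/year.
For B, 0.188 mm/year × 22015 years = 4138.8 mm.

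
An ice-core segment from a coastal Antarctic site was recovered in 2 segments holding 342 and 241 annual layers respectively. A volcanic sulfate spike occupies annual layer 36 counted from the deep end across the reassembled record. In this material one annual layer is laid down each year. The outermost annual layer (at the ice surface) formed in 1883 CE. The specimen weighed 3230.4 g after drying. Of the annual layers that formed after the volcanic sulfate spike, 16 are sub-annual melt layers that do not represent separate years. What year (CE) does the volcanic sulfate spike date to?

Total annual layers = 342 + 241 = 583.
The volcanic sulfate spike sits at annual layer 36 from the deep end, so 583 − 36 = 547 annual layers formed after it.
547 − 16 false = 531 true annual layers after the volcanic sulfate spike.
1883 − 531 = 1352 CE.

1352 CE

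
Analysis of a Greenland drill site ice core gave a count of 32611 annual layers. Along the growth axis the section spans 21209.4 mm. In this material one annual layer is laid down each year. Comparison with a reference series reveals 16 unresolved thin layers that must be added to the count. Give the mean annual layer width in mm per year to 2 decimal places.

0.65 mm per year

Adjusted count: 32611 + 16 = 32627 annual layers.
21209.4 mm over 32627 years gives 21209.4 / 32627 ≈ 0.65 mm per year.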